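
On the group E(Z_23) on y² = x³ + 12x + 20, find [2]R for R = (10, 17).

(12, 12)

tangent at (10, 17): λ = (3·10² + 12)/(2·17) ≡ 13/11. 11⁻¹ ≡ 21 (mod 23) since 11·21 = 231 ≡ 1, so λ ≡ 13·21 ≡ 20.
  x = λ² - 10 - 10 = 400 - 20 ≡ 12; y = λ·(10 - 12) - 17 ≡ 12. → (12, 12)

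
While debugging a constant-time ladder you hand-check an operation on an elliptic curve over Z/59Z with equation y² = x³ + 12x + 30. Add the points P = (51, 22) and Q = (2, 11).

(51, 22) + (2, 11). λ = (11 - 22)/(2 - 51) ≡ 48/10 mod 59. 10⁻¹ ≡ 6 (mod 59), so λ ≡ 52.
  x = λ² - 51 - 2 = 2704 - 53 ≡ 55; y = λ·(51 - 55) - 22 ≡ 6. → (55, 6)

(55, 6)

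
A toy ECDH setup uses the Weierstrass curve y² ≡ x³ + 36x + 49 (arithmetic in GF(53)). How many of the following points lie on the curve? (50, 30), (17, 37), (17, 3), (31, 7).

1

(50, 30): 30² ≡ 52, rhs ≡ 20 → off.
(17, 37): 37² ≡ 44, rhs ≡ 9 → off.
(17, 3): 3² ≡ 9, rhs ≡ 9 → on.
(31, 7): 7² ≡ 49, rhs ≡ 4 → off.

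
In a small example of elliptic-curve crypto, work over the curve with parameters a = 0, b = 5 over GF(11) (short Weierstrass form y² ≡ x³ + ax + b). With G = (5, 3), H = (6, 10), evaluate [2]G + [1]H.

O

First 2G:
Repeated addition: build up to 2G.
2G: tangent at (5, 3): λ = (3·5² + 0)/(2·3) ≡ 9/6. 6⁻¹ ≡ 2 (mod 11) since 6·2 = 12 ≡ 1, so λ ≡ 9·2 ≡ 7.
  x = λ² - 5 - 5 = 49 - 10 ≡ 6; y = λ·(5 - 6) - 3 ≡ 1. → (6, 1)
2G = (6, 1).
Finally 2G + H:
(6, 1) + (6, 10): same x and y₁ ≡ -y₂, so the sum is ∞.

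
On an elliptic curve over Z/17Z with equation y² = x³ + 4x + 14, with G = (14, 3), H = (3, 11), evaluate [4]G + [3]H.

First 4G:
Double-and-add on 4 = (100)₂. Start with G = (14, 3) for the leading 1-bit.
double: tangent at (14, 3): λ = (3·14² + 4)/(2·3) ≡ 14/6. 6⁻¹ ≡ 3 (mod 17), so λ ≡ 14·3 ≡ 8.
  x = λ² - 14 - 14 = 64 - 28 ≡ 2; y = λ·(14 - 2) - 3 ≡ 8. → (2, 8)
double: tangent at (2, 8): λ = (3·2² + 4)/(2·8) ≡ 16/16. 16⁻¹ ≡ 16 (mod 17) since 16·16 = 256 ≡ 1, so λ ≡ 16·16 ≡ 1.
  x = λ² - 2 - 2 = 1 - 4 ≡ 14; y = λ·(2 - 14) - 8 ≡ 14. → (14, 14)
4G = (14, 14).
Next 3H:
Repeated addition: build up to 3H.
2H: tangent at (3, 11): λ = (3·3² + 4)/(2·11) ≡ 14/5. 5⁻¹ ≡ 7 (mod 17), so λ ≡ 14·7 ≡ 13.
  x = λ² - 3 - 3 = 169 - 6 ≡ 10; y = λ·(3 - 10) - 11 ≡ 0. → (10, 0)
3H: (10, 0) + (3, 11). λ = (11 - 0)/(3 - 10) ≡ 11/10 mod 17. 10⁻¹ ≡ 12 (mod 17) since 10·12 = 120 ≡ 1, so λ ≡ 13.
  x = λ² - 10 - 3 = 169 - 13 ≡ 3; y = λ·(10 - 3) - 0 ≡ 6. → (3, 6)
3H = (3, 6).
Finally 4G + 3H:
(14, 14) + (3, 6). λ = (6 - 14)/(3 - 14) ≡ 9/6 mod 17. 6⁻¹ ≡ 3 (mod 17), so λ ≡ 10.
  x = λ² - 14 - 3 = 100 - 17 ≡ 15; y = λ·(14 - 15) - 14 ≡ 10. → (15, 10)

(15, 10)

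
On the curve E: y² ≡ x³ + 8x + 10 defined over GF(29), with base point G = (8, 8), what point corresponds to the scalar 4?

(15, 5)

Repeated addition: build up to 4G.
2G: tangent at (8, 8): λ = (3·8² + 8)/(2·8) ≡ 26/16. 16⁻¹ ≡ 20 (mod 29) since 16·20 = 320 ≡ 1, so λ ≡ 26·20 ≡ 27.
  x = λ² - 8 - 8 = 729 - 16 ≡ 17; y = λ·(8 - 17) - 8 ≡ 10. → (17, 10)
3G: (17, 10) + (8, 8). λ = (8 - 10)/(8 - 17) ≡ 27/20 mod 29. 20⁻¹ ≡ 16 (mod 29) since 20·16 = 320 ≡ 1, so λ ≡ 26.
  x = λ² - 17 - 8 = 676 - 25 ≡ 13; y = λ·(17 - 13) - 10 ≡ 7. → (13, 7)
4G: (13, 7) + (8, 8). λ = (8 - 7)/(8 - 13) ≡ 1/24 mod 29. 24⁻¹ ≡ 23 (mod 29), so λ ≡ 23.
  x = λ² - 13 - 8 = 529 - 21 ≡ 15; y = λ·(13 - 15) - 7 ≡ 5. → (15, 5)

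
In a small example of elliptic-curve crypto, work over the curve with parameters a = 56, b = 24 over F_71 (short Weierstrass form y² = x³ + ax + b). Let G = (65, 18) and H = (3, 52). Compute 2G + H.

(49, 70)

First 2G:
Repeated addition: build up to 2G.
2G: tangent at (65, 18): λ = (3·65² + 56)/(2·18) ≡ 22/36. 36⁻¹ ≡ 2 (mod 71), so λ ≡ 22·2 ≡ 44.
  x = λ² - 65 - 65 = 1936 - 130 ≡ 31; y = λ·(65 - 31) - 18 ≡ 58. → (31, 58)
2G = (31, 58).
Finally 2G + H:
(31, 58) + (3, 52). λ = (52 - 58)/(3 - 31) ≡ 65/43 mod 71. 43⁻¹ ≡ 38 (mod 71), so λ ≡ 56.
  x = λ² - 31 - 3 = 3136 - 34 ≡ 49; y = λ·(31 - 49) - 58 ≡ 70. → (49, 70)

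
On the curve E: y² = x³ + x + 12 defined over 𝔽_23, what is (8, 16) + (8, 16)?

(8, 7)

tangent at (8, 16): λ = (3·8² + 1)/(2·16) ≡ 9/9. 9⁻¹ ≡ 18 (mod 23), so λ ≡ 9·18 ≡ 1.
  x = λ² - 8 - 8 = 1 - 16 ≡ 8; y = λ·(8 - 8) - 16 ≡ 7. → (8, 7)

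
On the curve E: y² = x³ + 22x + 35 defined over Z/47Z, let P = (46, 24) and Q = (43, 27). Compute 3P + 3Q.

First 3P:
Repeated addition: build up to 3P.
2P: tangent at (46, 24): λ = (3·46² + 22)/(2·24) ≡ 25/1. 1⁻¹ ≡ 1 (mod 47), so λ ≡ 25·1 ≡ 25.
  x = λ² - 46 - 46 = 625 - 92 ≡ 16; y = λ·(46 - 16) - 24 ≡ 21. → (16, 21)
3P: (16, 21) + (46, 24). λ = (24 - 21)/(46 - 16) ≡ 3/30 mod 47. 30⁻¹ ≡ 11 (mod 47), so λ ≡ 33.
  x = λ² - 16 - 46 = 1089 - 62 ≡ 40; y = λ·(16 - 40) - 21 ≡ 33. → (40, 33)
3P = (40, 33).
Next 3Q:
Repeated addition: build up to 3Q.
2Q: tangent at (43, 27): λ = (3·43² + 22)/(2·27) ≡ 23/7. 7⁻¹ ≡ 27 (mod 47) since 7·27 = 189 ≡ 1, so λ ≡ 23·27 ≡ 10.
  x = λ² - 43 - 43 = 100 - 86 ≡ 14; y = λ·(43 - 14) - 27 ≡ 28. → (14, 28)
3Q: (14, 28) + (43, 27). λ = (27 - 28)/(43 - 14) ≡ 46/29 mod 47. 29⁻¹ ≡ 13 (mod 47) since 29·13 = 377 ≡ 1, so λ ≡ 34.
  x = λ² - 14 - 43 = 1156 - 57 ≡ 18; y = λ·(14 - 18) - 28 ≡ 24. → (18, 24)
3Q = (18, 24).
Finally 3P + 3Q:
(40, 33) + (18, 24). λ = (24 - 33)/(18 - 40) ≡ 38/25 mod 47. 25⁻¹ ≡ 32 (mod 47) since 25·32 = 800 ≡ 1, so λ ≡ 41.
  x = λ² - 40 - 18 = 1681 - 58 ≡ 25; y = λ·(40 - 25) - 33 ≡ 18. → (25, 18)

(25, 18)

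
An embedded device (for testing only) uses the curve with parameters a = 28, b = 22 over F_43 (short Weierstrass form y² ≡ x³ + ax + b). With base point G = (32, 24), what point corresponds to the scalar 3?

(32, 19)

Repeated addition: build up to 3G.
2G: tangent at (32, 24): λ = (3·32² + 28)/(2·24) ≡ 4/5. 5⁻¹ ≡ 26 (mod 43), so λ ≡ 4·26 ≡ 18.
  x = λ² - 32 - 32 = 324 - 64 ≡ 2; y = λ·(32 - 2) - 24 ≡ 0. → (2, 0)
3G: (2, 0) + (32, 24). λ = (24 - 0)/(32 - 2) ≡ 24/30 mod 43. 30⁻¹ ≡ 33 (mod 43) since 30·33 = 990 ≡ 1, so λ ≡ 18.
  x = λ² - 2 - 32 = 324 - 34 ≡ 32; y = λ·(2 - 32) - 0 ≡ 19. → (32, 19)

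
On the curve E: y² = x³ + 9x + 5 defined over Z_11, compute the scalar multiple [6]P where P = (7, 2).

(7, 9)

Repeated addition: build up to 6P.
2P: tangent at (7, 2): λ = (3·7² + 9)/(2·2) ≡ 2/4. 4⁻¹ ≡ 3 (mod 11), so λ ≡ 2·3 ≡ 6.
  x = λ² - 7 - 7 = 36 - 14 ≡ 0; y = λ·(7 - 0) - 2 ≡ 7. → (0, 7)
3P: (0, 7) + (7, 2). λ = (2 - 7)/(7 - 0) ≡ 6/7 mod 11. 7⁻¹ ≡ 8 (mod 11), so λ ≡ 4.
  x = λ² - 0 - 7 = 16 - 7 ≡ 9; y = λ·(0 - 9) - 7 ≡ 1. → (9, 1)
4P: (9, 1) + (7, 2). λ = (2 - 1)/(7 - 9) ≡ 1/9 mod 11. 9⁻¹ ≡ 5 (mod 11), so λ ≡ 5.
  x = λ² - 9 - 7 = 25 - 16 ≡ 9; y = λ·(9 - 9) - 1 ≡ 10. → (9, 10)
5P: (9, 10) + (7, 2). λ = (2 - 10)/(7 - 9) ≡ 3/9 mod 11. 9⁻¹ ≡ 5 (mod 11) since 9·5 = 45 ≡ 1, so λ ≡ 4.
  x = λ² - 9 - 7 = 16 - 16 ≡ 0; y = λ·(9 - 0) - 10 ≡ 4. → (0, 4)
6P: (0, 4) + (7, 2). λ = (2 - 4)/(7 - 0) ≡ 9/7 mod 11. 7⁻¹ ≡ 8 (mod 11) since 7·8 = 56 ≡ 1, so λ ≡ 6.
  x = λ² - 0 - 7 = 36 - 7 ≡ 7; y = λ·(0 - 7) - 4 ≡ 9. → (7, 9)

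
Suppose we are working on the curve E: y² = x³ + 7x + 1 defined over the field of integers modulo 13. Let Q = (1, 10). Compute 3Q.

(3, 6)

Repeated addition: build up to 3Q.
2Q: tangent at (1, 10): λ = (3·1² + 7)/(2·10) ≡ 10/7. 7⁻¹ ≡ 2 (mod 13) since 7·2 = 14 ≡ 1, so λ ≡ 10·2 ≡ 7.
  x = λ² - 1 - 1 = 49 - 2 ≡ 8; y = λ·(1 - 8) - 10 ≡ 6. → (8, 6)
3Q: (8, 6) + (1, 10). λ = (10 - 6)/(1 - 8) ≡ 4/6 mod 13. 6⁻¹ ≡ 11 (mod 13), so λ ≡ 5.
  x = λ² - 8 - 1 = 25 - 9 ≡ 3; y = λ·(8 - 3) - 6 ≡ 6. → (3, 6)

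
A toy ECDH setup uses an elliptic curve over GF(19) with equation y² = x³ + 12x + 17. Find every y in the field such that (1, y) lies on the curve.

x³ + 12x + 17 = 30 ≡ 11 (mod 19).
Square roots of 11 mod 19: 7 and 12 (since 7² = 49 ≡ 11).

7, 12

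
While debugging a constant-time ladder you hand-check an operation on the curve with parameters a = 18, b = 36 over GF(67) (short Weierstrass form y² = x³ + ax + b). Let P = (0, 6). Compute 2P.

tangent at (0, 6): λ = (3·0² + 18)/(2·6) ≡ 18/12. 12⁻¹ ≡ 28 (mod 67) since 12·28 = 336 ≡ 1, so λ ≡ 18·28 ≡ 35.
  x = λ² - 0 - 0 = 1225 - 0 ≡ 19; y = λ·(0 - 19) - 6 ≡ 66. → (19, 66)

(19, 66)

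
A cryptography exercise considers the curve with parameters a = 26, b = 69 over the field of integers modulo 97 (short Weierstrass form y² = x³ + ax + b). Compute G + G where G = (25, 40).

tangent at (25, 40): λ = (3·25² + 26)/(2·40) ≡ 58/80. 80⁻¹ ≡ 57 (mod 97), so λ ≡ 58·57 ≡ 8.
  x = λ² - 25 - 25 = 64 - 50 ≡ 14; y = λ·(25 - 14) - 40 ≡ 48. → (14, 48)

(14, 48)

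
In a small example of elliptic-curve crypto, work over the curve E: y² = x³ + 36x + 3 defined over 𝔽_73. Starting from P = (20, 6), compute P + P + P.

Repeated addition: build up to 3P.
2P: tangent at (20, 6): λ = (3·20² + 36)/(2·6) ≡ 68/12. 12⁻¹ ≡ 67 (mod 73) since 12·67 = 804 ≡ 1, so λ ≡ 68·67 ≡ 30.
  x = λ² - 20 - 20 = 900 - 40 ≡ 57; y = λ·(20 - 57) - 6 ≡ 52. → (57, 52)
3P: (57, 52) + (20, 6). λ = (6 - 52)/(20 - 57) ≡ 27/36 mod 73. 36⁻¹ ≡ 71 (mod 73), so λ ≡ 19.
  x = λ² - 57 - 20 = 361 - 77 ≡ 65; y = λ·(57 - 65) - 52 ≡ 15. → (65, 15)

(65, 15)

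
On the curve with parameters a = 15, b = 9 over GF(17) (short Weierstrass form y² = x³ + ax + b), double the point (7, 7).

(12, 8)

tangent at (7, 7): λ = (3·7² + 15)/(2·7) ≡ 9/14. 14⁻¹ ≡ 11 (mod 17), so λ ≡ 9·11 ≡ 14.
  x = λ² - 7 - 7 = 196 - 14 ≡ 12; y = λ·(7 - 12) - 7 ≡ 8. → (12, 8)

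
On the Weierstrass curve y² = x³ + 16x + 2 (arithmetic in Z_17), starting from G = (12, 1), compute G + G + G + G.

Double-and-add on 4 = (100)₂. Start with G = (12, 1) for the leading 1-bit.
double: tangent at (12, 1): λ = (3·12² + 16)/(2·1) ≡ 6/2. 2⁻¹ ≡ 9 (mod 17), so λ ≡ 6·9 ≡ 3.
  x = λ² - 12 - 12 = 9 - 24 ≡ 2; y = λ·(12 - 2) - 1 ≡ 12. → (2, 12)
double: tangent at (2, 12): λ = (3·2² + 16)/(2·12) ≡ 11/7. 7⁻¹ ≡ 5 (mod 17), so λ ≡ 11·5 ≡ 4.
  x = λ² - 2 - 2 = 16 - 4 ≡ 12; y = λ·(2 - 12) - 12 ≡ 16. → (12, 16)

(12, 16)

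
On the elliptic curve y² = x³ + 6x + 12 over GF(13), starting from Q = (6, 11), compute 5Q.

(0, 8)

Double-and-add on 5 = (101)₂. Start with Q = (6, 11) for the leading 1-bit.
double: tangent at (6, 11): λ = (3·6² + 6)/(2·11) ≡ 10/9. 9⁻¹ ≡ 3 (mod 13), so λ ≡ 10·3 ≡ 4.
  x = λ² - 6 - 6 = 16 - 12 ≡ 4; y = λ·(6 - 4) - 11 ≡ 10. → (4, 10)
double: tangent at (4, 10): λ = (3·4² + 6)/(2·10) ≡ 2/7. 7⁻¹ ≡ 2 (mod 13) since 7·2 = 14 ≡ 1, so λ ≡ 2·2 ≡ 4.
  x = λ² - 4 - 4 = 16 - 8 ≡ 8; y = λ·(4 - 8) - 10 ≡ 0. → (8, 0)
add Q: (8, 0) + (6, 11). λ = (11 - 0)/(6 - 8) ≡ 11/11 mod 13. 11⁻¹ ≡ 6 (mod 13) since 11·6 = 66 ≡ 1, so λ ≡ 1.
  x = λ² - 8 - 6 = 1 - 14 ≡ 0; y = λ·(8 - 0) - 0 ≡ 8. → (0, 8)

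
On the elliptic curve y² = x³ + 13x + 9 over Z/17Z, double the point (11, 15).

tangent at (11, 15): λ = (3·11² + 13)/(2·15) ≡ 2/13. 13⁻¹ ≡ 4 (mod 17) since 13·4 = 52 ≡ 1, so λ ≡ 2·4 ≡ 8.
  x = λ² - 11 - 11 = 64 - 22 ≡ 8; y = λ·(11 - 8) - 15 ≡ 9. → (8, 9)

(8, 9)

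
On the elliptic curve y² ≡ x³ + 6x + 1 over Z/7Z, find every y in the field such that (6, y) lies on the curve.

x³ + 6x + 1 = 253 ≡ 1 (mod 7).
Square roots of 1 mod 7: 1 and 6 (since 1² = 1 ≡ 1).

1, 6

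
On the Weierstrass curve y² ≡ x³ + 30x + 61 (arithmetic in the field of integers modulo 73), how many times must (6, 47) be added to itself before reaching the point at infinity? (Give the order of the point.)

2P: tangent at (6, 47): λ = (3·6² + 30)/(2·47) ≡ 65/21. 21⁻¹ ≡ 7 (mod 73) since 21·7 = 147 ≡ 1, so λ ≡ 65·7 ≡ 17.
  x = λ² - 6 - 6 = 289 - 12 ≡ 58; y = λ·(6 - 58) - 47 ≡ 18. → (58, 18)
3P: (58, 18) + (6, 47). λ = (47 - 18)/(6 - 58) ≡ 29/21 mod 73. 21⁻¹ ≡ 7 (mod 73), so λ ≡ 57.
  x = λ² - 58 - 6 = 3249 - 64 ≡ 46; y = λ·(58 - 46) - 18 ≡ 9. → (46, 9)
4P: (46, 9) + (6, 47). λ = (47 - 9)/(6 - 46) ≡ 38/33 mod 73. 33⁻¹ ≡ 31 (mod 73), so λ ≡ 10.
  x = λ² - 46 - 6 = 100 - 52 ≡ 48; y = λ·(46 - 48) - 9 ≡ 44. → (48, 44)
5P: (48, 44) + (6, 47). λ = (47 - 44)/(6 - 48) ≡ 3/31 mod 73. 31⁻¹ ≡ 33 (mod 73), so λ ≡ 26.
  x = λ² - 48 - 6 = 676 - 54 ≡ 38; y = λ·(48 - 38) - 44 ≡ 70. → (38, 70)
6P: (38, 70) + (6, 47). λ = (47 - 70)/(6 - 38) ≡ 50/41 mod 73. 41⁻¹ ≡ 57 (mod 73), so λ ≡ 3.
  x = λ² - 38 - 6 = 9 - 44 ≡ 38; y = λ·(38 - 38) - 70 ≡ 3. → (38, 3)
7P: (38, 3) + (6, 47). λ = (47 - 3)/(6 - 38) ≡ 44/41 mod 73. 41⁻¹ ≡ 57 (mod 73), so λ ≡ 26.
  x = λ² - 38 - 6 = 676 - 44 ≡ 48; y = λ·(38 - 48) - 3 ≡ 29. → (48, 29)
8P: (48, 29) + (6, 47). λ = (47 - 29)/(6 - 48) ≡ 18/31 mod 73. 31⁻¹ ≡ 33 (mod 73) since 31·33 = 1023 ≡ 1, so λ ≡ 10.
  x = λ² - 48 - 6 = 100 - 54 ≡ 46; y = λ·(48 - 46) - 29 ≡ 64. → (46, 64)
9P: (46, 64) + (6, 47). λ = (47 - 64)/(6 - 46) ≡ 56/33 mod 73. 33⁻¹ ≡ 31 (mod 73), so λ ≡ 57.
  x = λ² - 46 - 6 = 3249 - 52 ≡ 58; y = λ·(46 - 58) - 64 ≡ 55. → (58, 55)
10P: (58, 55) + (6, 47). λ = (47 - 55)/(6 - 58) ≡ 65/21 mod 73. 21⁻¹ ≡ 7 (mod 73) since 21·7 = 147 ≡ 1, so λ ≡ 17.
  x = λ² - 58 - 6 = 289 - 64 ≡ 6; y = λ·(58 - 6) - 55 ≡ 26. → (6, 26)
11P: (6, 26) + (6, 47): same x and y₁ ≡ -y₂, so the sum is the point at infinity.
11P = the point at infinity, so the order is 11.

11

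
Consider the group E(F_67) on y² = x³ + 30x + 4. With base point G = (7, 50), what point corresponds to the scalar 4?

(36, 6)

Double-and-add on 4 = (100)₂. Start with G = (7, 50) for the leading 1-bit.
double: tangent at (7, 50): λ = (3·7² + 30)/(2·50) ≡ 43/33. 33⁻¹ ≡ 65 (mod 67), so λ ≡ 43·65 ≡ 48.
  x = λ² - 7 - 7 = 2304 - 14 ≡ 12; y = λ·(7 - 12) - 50 ≡ 45. → (12, 45)
double: tangent at (12, 45): λ = (3·12² + 30)/(2·45) ≡ 60/23. 23⁻¹ ≡ 35 (mod 67), so λ ≡ 60·35 ≡ 23.
  x = λ² - 12 - 12 = 529 - 24 ≡ 36; y = λ·(12 - 36) - 45 ≡ 6. → (36, 6)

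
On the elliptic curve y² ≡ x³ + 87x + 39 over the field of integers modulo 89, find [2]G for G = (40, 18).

tangent at (40, 18): λ = (3·40² + 87)/(2·18) ≡ 81/36. 36⁻¹ ≡ 47 (mod 89), so λ ≡ 81·47 ≡ 69.
  x = λ² - 40 - 40 = 4761 - 80 ≡ 53; y = λ·(40 - 53) - 18 ≡ 64. → (53, 64)

(53, 64)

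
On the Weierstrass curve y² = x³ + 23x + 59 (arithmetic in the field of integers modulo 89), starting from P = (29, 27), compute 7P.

(32, 30)

Double-and-add on 7 = (111)₂. Start with P = (29, 27) for the leading 1-bit.
double: tangent at (29, 27): λ = (3·29² + 23)/(2·27) ≡ 54/54. 54⁻¹ ≡ 61 (mod 89), so λ ≡ 54·61 ≡ 1.
  x = λ² - 29 - 29 = 1 - 58 ≡ 32; y = λ·(29 - 32) - 27 ≡ 59. → (32, 59)
add P: (32, 59) + (29, 27). λ = (27 - 59)/(29 - 32) ≡ 57/86 mod 89. 86⁻¹ ≡ 59 (mod 89), so λ ≡ 70.
  x = λ² - 32 - 29 = 4900 - 61 ≡ 33; y = λ·(32 - 33) - 59 ≡ 49. → (33, 49)
double: tangent at (33, 49): λ = (3·33² + 23)/(2·49) ≡ 86/9. 9⁻¹ ≡ 10 (mod 89), so λ ≡ 86·10 ≡ 59.
  x = λ² - 33 - 33 = 3481 - 66 ≡ 33; y = λ·(33 - 33) - 49 ≡ 40. → (33, 40)
add P: (33, 40) + (29, 27). λ = (27 - 40)/(29 - 33) ≡ 76/85 mod 89. 85⁻¹ ≡ 22 (mod 89), so λ ≡ 70.
  x = λ² - 33 - 29 = 4900 - 62 ≡ 32; y = λ·(33 - 32) - 40 ≡ 30. → (32, 30)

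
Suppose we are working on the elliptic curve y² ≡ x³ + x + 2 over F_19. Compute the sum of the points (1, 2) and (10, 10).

(1, 2) + (10, 10). λ = (10 - 2)/(10 - 1) ≡ 8/9 mod 19. 9⁻¹ ≡ 17 (mod 19) since 9·17 = 153 ≡ 1, so λ ≡ 3.
  x = λ² - 1 - 10 = 9 - 11 ≡ 17; y = λ·(1 - 17) - 2 ≡ 7. → (17, 7)

(17, 7)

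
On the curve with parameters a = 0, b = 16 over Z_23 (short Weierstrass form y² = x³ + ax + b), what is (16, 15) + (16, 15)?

(18, 12)

tangent at (16, 15): λ = (3·16² + 0)/(2·15) ≡ 9/7. 7⁻¹ ≡ 10 (mod 23) since 7·10 = 70 ≡ 1, so λ ≡ 9·10 ≡ 21.
  x = λ² - 16 - 16 = 441 - 32 ≡ 18; y = λ·(16 - 18) - 15 ≡ 12. → (18, 12)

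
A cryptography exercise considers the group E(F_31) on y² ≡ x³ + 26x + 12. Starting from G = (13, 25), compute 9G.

Double-and-add on 9 = (1001)₂. Start with G = (13, 25) for the leading 1-bit.
double: tangent at (13, 25): λ = (3·13² + 26)/(2·25) ≡ 6/19. 19⁻¹ ≡ 18 (mod 31) since 19·18 = 342 ≡ 1, so λ ≡ 6·18 ≡ 15.
  x = λ² - 13 - 13 = 225 - 26 ≡ 13; y = λ·(13 - 13) - 25 ≡ 6. → (13, 6)
double: tangent at (13, 6): λ = (3·13² + 26)/(2·6) ≡ 6/12. 12⁻¹ ≡ 13 (mod 31), so λ ≡ 6·13 ≡ 16.
  x = λ² - 13 - 13 = 256 - 26 ≡ 13; y = λ·(13 - 13) - 6 ≡ 25. → (13, 25)
double: tangent at (13, 25): λ = (3·13² + 26)/(2·25) ≡ 6/19. 19⁻¹ ≡ 18 (mod 31), so λ ≡ 6·18 ≡ 15.
  x = λ² - 13 - 13 = 225 - 26 ≡ 13; y = λ·(13 - 13) - 25 ≡ 6. → (13, 6)
add G: (13, 6) + (13, 25): same x and y₁ ≡ -y₂, so the sum is ∞.

O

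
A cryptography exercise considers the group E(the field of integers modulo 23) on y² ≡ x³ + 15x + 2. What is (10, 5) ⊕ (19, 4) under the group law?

(10, 5) + (19, 4). λ = (4 - 5)/(19 - 10) ≡ 22/9 mod 23. 9⁻¹ ≡ 18 (mod 23), so λ ≡ 5.
  x = λ² - 10 - 19 = 25 - 29 ≡ 19; y = λ·(10 - 19) - 5 ≡ 19. → (19, 19)

(19, 19)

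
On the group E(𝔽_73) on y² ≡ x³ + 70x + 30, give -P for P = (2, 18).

-(2, 18) = (2, -18 mod 73) = (2, 55).

(2, 55)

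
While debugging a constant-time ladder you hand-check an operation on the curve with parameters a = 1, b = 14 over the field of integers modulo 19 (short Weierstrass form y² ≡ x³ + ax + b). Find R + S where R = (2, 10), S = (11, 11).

(2, 10) + (11, 11). λ = (11 - 10)/(11 - 2) ≡ 1/9 mod 19. 9⁻¹ ≡ 17 (mod 19) since 9·17 = 153 ≡ 1, so λ ≡ 17.
  x = λ² - 2 - 11 = 289 - 13 ≡ 10; y = λ·(2 - 10) - 10 ≡ 6. → (10, 6)

(10, 6)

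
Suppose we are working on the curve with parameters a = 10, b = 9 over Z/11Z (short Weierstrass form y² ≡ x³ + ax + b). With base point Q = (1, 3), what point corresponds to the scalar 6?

Double-and-add on 6 = (110)₂. Start with Q = (1, 3) for the leading 1-bit.
double: tangent at (1, 3): λ = (3·1² + 10)/(2·3) ≡ 2/6. 6⁻¹ ≡ 2 (mod 11) since 6·2 = 12 ≡ 1, so λ ≡ 2·2 ≡ 4.
  x = λ² - 1 - 1 = 16 - 2 ≡ 3; y = λ·(1 - 3) - 3 ≡ 0. → (3, 0)
add Q: (3, 0) + (1, 3). λ = (3 - 0)/(1 - 3) ≡ 3/9 mod 11. 9⁻¹ ≡ 5 (mod 11) since 9·5 = 45 ≡ 1, so λ ≡ 4.
  x = λ² - 3 - 1 = 16 - 4 ≡ 1; y = λ·(3 - 1) - 0 ≡ 8. → (1, 8)
double: tangent at (1, 8): λ = (3·1² + 10)/(2·8) ≡ 2/5. 5⁻¹ ≡ 9 (mod 11), so λ ≡ 2·9 ≡ 7.
  x = λ² - 1 - 1 = 49 - 2 ≡ 3; y = λ·(1 - 3) - 8 ≡ 0. → (3, 0)

(3, 0)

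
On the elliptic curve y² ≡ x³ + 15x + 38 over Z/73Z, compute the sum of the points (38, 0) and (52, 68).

(38, 0) + (52, 68). λ = (68 - 0)/(52 - 38) ≡ 68/14 mod 73. 14⁻¹ ≡ 47 (mod 73), so λ ≡ 57.
  x = λ² - 38 - 52 = 3249 - 90 ≡ 20; y = λ·(38 - 20) - 0 ≡ 4. → (20, 4)

(20, 4)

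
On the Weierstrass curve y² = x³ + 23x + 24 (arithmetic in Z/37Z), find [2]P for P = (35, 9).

tangent at (35, 9): λ = (3·35² + 23)/(2·9) ≡ 35/18. 18⁻¹ ≡ 35 (mod 37) since 18·35 = 630 ≡ 1, so λ ≡ 35·35 ≡ 4.
  x = λ² - 35 - 35 = 16 - 70 ≡ 20; y = λ·(35 - 20) - 9 ≡ 14. → (20, 14)

(20, 14)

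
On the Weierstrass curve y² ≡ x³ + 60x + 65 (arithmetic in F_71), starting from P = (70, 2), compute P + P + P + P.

Double-and-add on 4 = (100)₂. Start with P = (70, 2) for the leading 1-bit.
double: tangent at (70, 2): λ = (3·70² + 60)/(2·2) ≡ 63/4. 4⁻¹ ≡ 18 (mod 71), so λ ≡ 63·18 ≡ 69.
  x = λ² - 70 - 70 = 4761 - 140 ≡ 6; y = λ·(70 - 6) - 2 ≡ 12. → (6, 12)
double: tangent at (6, 12): λ = (3·6² + 60)/(2·12) ≡ 26/24. 24⁻¹ ≡ 3 (mod 71) since 24·3 = 72 ≡ 1, so λ ≡ 26·3 ≡ 7.
  x = λ² - 6 - 6 = 49 - 12 ≡ 37; y = λ·(6 - 37) - 12 ≡ 55. → (37, 55)

(37, 55)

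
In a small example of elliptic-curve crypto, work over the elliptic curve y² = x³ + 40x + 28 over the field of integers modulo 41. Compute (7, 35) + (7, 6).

The two points share x = 7 and their y-coordinates satisfy 35 + 6 ≡ 0 (mod 41), so they are inverses. Their sum is ∞.

O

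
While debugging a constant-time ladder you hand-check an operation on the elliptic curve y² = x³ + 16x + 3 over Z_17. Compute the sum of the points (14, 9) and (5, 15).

(14, 9) + (5, 15). λ = (15 - 9)/(5 - 14) ≡ 6/8 mod 17. 8⁻¹ ≡ 15 (mod 17), so λ ≡ 5.
  x = λ² - 14 - 5 = 25 - 19 ≡ 6; y = λ·(14 - 6) - 9 ≡ 14. → (6, 14)

(6, 14)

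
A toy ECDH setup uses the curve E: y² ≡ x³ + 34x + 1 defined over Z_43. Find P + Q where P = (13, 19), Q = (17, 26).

(13, 19) + (17, 26). λ = (26 - 19)/(17 - 13) ≡ 7/4 mod 43. 4⁻¹ ≡ 11 (mod 43), so λ ≡ 34.
  x = λ² - 13 - 17 = 1156 - 30 ≡ 8; y = λ·(13 - 8) - 19 ≡ 22. → (8, 22)

(8, 22)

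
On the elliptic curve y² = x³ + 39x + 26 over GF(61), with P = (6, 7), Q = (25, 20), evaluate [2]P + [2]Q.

(28, 16)

First 2P:
Repeated addition: build up to 2P.
2P: tangent at (6, 7): λ = (3·6² + 39)/(2·7) ≡ 25/14. 14⁻¹ ≡ 48 (mod 61) since 14·48 = 672 ≡ 1, so λ ≡ 25·48 ≡ 41.
  x = λ² - 6 - 6 = 1681 - 12 ≡ 22; y = λ·(6 - 22) - 7 ≡ 8. → (22, 8)
2P = (22, 8).
Next 2Q:
Repeated addition: build up to 2Q.
2Q: tangent at (25, 20): λ = (3·25² + 39)/(2·20) ≡ 23/40. 40⁻¹ ≡ 29 (mod 61) since 40·29 = 1160 ≡ 1, so λ ≡ 23·29 ≡ 57.
  x = λ² - 25 - 25 = 3249 - 50 ≡ 27; y = λ·(25 - 27) - 20 ≡ 49. → (27, 49)
2Q = (27, 49).
Finally 2P + 2Q:
(22, 8) + (27, 49). λ = (49 - 8)/(27 - 22) ≡ 41/5 mod 61. 5⁻¹ ≡ 49 (mod 61), so λ ≡ 57.
  x = λ² - 22 - 27 = 3249 - 49 ≡ 28; y = λ·(22 - 28) - 8 ≡ 16. → (28, 16)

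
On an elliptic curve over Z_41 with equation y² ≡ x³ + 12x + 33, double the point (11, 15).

tangent at (11, 15): λ = (3·11² + 12)/(2·15) ≡ 6/30. 30⁻¹ ≡ 26 (mod 41), so λ ≡ 6·26 ≡ 33.
  x = λ² - 11 - 11 = 1089 - 22 ≡ 1; y = λ·(11 - 1) - 15 ≡ 28. → (1, 28)

(1, 28)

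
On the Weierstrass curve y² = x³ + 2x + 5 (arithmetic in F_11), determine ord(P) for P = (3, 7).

2P: tangent at (3, 7): λ = (3·3² + 2)/(2·7) ≡ 7/3. 3⁻¹ ≡ 4 (mod 11), so λ ≡ 7·4 ≡ 6.
  x = λ² - 3 - 3 = 36 - 6 ≡ 8; y = λ·(3 - 8) - 7 ≡ 7. → (8, 7)
3P: (8, 7) + (3, 7). λ = (7 - 7)/(3 - 8) ≡ 0/6 mod 11. 6⁻¹ ≡ 2 (mod 11), so λ ≡ 0.
  x = λ² - 8 - 3 = 0 - 11 ≡ 0; y = λ·(8 - 0) - 7 ≡ 4. → (0, 4)
4P: (0, 4) + (3, 7). λ = (7 - 4)/(3 - 0) ≡ 3/3 mod 11. 3⁻¹ ≡ 4 (mod 11), so λ ≡ 1.
  x = λ² - 0 - 3 = 1 - 3 ≡ 9; y = λ·(0 - 9) - 4 ≡ 9. → (9, 9)
5P: (9, 9) + (3, 7). λ = (7 - 9)/(3 - 9) ≡ 9/5 mod 11. 5⁻¹ ≡ 9 (mod 11), so λ ≡ 4.
  x = λ² - 9 - 3 = 16 - 12 ≡ 4; y = λ·(9 - 4) - 9 ≡ 0. → (4, 0)
6P: (4, 0) + (3, 7). λ = (7 - 0)/(3 - 4) ≡ 7/10 mod 11. 10⁻¹ ≡ 10 (mod 11), so λ ≡ 4.
  x = λ² - 4 - 3 = 16 - 7 ≡ 9; y = λ·(4 - 9) - 0 ≡ 2. → (9, 2)
7P: (9, 2) + (3, 7). λ = (7 - 2)/(3 - 9) ≡ 5/5 mod 11. 5⁻¹ ≡ 9 (mod 11), so λ ≡ 1.
  x = λ² - 9 - 3 = 1 - 12 ≡ 0; y = λ·(9 - 0) - 2 ≡ 7. → (0, 7)
8P: (0, 7) + (3, 7). λ = (7 - 7)/(3 - 0) ≡ 0/3 mod 11. 3⁻¹ ≡ 4 (mod 11) since 3·4 = 12 ≡ 1, so λ ≡ 0.
  x = λ² - 0 - 3 = 0 - 3 ≡ 8; y = λ·(0 - 8) - 7 ≡ 4. → (8, 4)
9P: (8, 4) + (3, 7). λ = (7 - 4)/(3 - 8) ≡ 3/6 mod 11. 6⁻¹ ≡ 2 (mod 11) since 6·2 = 12 ≡ 1, so λ ≡ 6.
  x = λ² - 8 - 3 = 36 - 11 ≡ 3; y = λ·(8 - 3) - 4 ≡ 4. → (3, 4)
10P: (3, 4) + (3, 7): same x and y₁ ≡ -y₂, so the sum is 𝒪.
10P = 𝒪, so the order is 10.

10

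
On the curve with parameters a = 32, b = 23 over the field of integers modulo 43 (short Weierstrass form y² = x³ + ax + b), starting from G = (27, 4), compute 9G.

Double-and-add on 9 = (1001)₂. Start with G = (27, 4) for the leading 1-bit.
double: tangent at (27, 4): λ = (3·27² + 32)/(2·4) ≡ 26/8. 8⁻¹ ≡ 27 (mod 43), so λ ≡ 26·27 ≡ 14.
  x = λ² - 27 - 27 = 196 - 54 ≡ 13; y = λ·(27 - 13) - 4 ≡ 20. → (13, 20)
double: tangent at (13, 20): λ = (3·13² + 32)/(2·20) ≡ 23/40. 40⁻¹ ≡ 14 (mod 43), so λ ≡ 23·14 ≡ 21.
  x = λ² - 13 - 13 = 441 - 26 ≡ 28; y = λ·(13 - 28) - 20 ≡ 9. → (28, 9)
double: tangent at (28, 9): λ = (3·28² + 32)/(2·9) ≡ 19/18. 18⁻¹ ≡ 12 (mod 43), so λ ≡ 19·12 ≡ 13.
  x = λ² - 28 - 28 = 169 - 56 ≡ 27; y = λ·(28 - 27) - 9 ≡ 4. → (27, 4)
add G: tangent at (27, 4): λ = (3·27² + 32)/(2·4) ≡ 26/8. 8⁻¹ ≡ 27 (mod 43) since 8·27 = 216 ≡ 1, so λ ≡ 26·27 ≡ 14.
  x = λ² - 27 - 27 = 196 - 54 ≡ 13; y = λ·(27 - 13) - 4 ≡ 20. → (13, 20)

(13, 20)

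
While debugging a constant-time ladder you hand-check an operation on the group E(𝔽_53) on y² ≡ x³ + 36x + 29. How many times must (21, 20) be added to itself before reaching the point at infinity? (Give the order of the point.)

2P: tangent at (21, 20): λ = (3·21² + 36)/(2·20) ≡ 34/40. 40⁻¹ ≡ 4 (mod 53), so λ ≡ 34·4 ≡ 30.
  x = λ² - 21 - 21 = 900 - 42 ≡ 10; y = λ·(21 - 10) - 20 ≡ 45. → (10, 45)
3P: (10, 45) + (21, 20). λ = (20 - 45)/(21 - 10) ≡ 28/11 mod 53. 11⁻¹ ≡ 29 (mod 53), so λ ≡ 17.
  x = λ² - 10 - 21 = 289 - 31 ≡ 46; y = λ·(10 - 46) - 45 ≡ 32. → (46, 32)
4P: (46, 32) + (21, 20). λ = (20 - 32)/(21 - 46) ≡ 41/28 mod 53. 28⁻¹ ≡ 36 (mod 53) since 28·36 = 1008 ≡ 1, so λ ≡ 45.
  x = λ² - 46 - 21 = 2025 - 67 ≡ 50; y = λ·(46 - 50) - 32 ≡ 0. → (50, 0)
5P: (50, 0) + (21, 20). λ = (20 - 0)/(21 - 50) ≡ 20/24 mod 53. 24⁻¹ ≡ 42 (mod 53), so λ ≡ 45.
  x = λ² - 50 - 21 = 2025 - 71 ≡ 46; y = λ·(50 - 46) - 0 ≡ 21. → (46, 21)
6P: (46, 21) + (21, 20). λ = (20 - 21)/(21 - 46) ≡ 52/28 mod 53. 28⁻¹ ≡ 36 (mod 53), so λ ≡ 17.
  x = λ² - 46 - 21 = 289 - 67 ≡ 10; y = λ·(46 - 10) - 21 ≡ 8. → (10, 8)
7P: (10, 8) + (21, 20). λ = (20 - 8)/(21 - 10) ≡ 12/11 mod 53. 11⁻¹ ≡ 29 (mod 53), so λ ≡ 30.
  x = λ² - 10 - 21 = 900 - 31 ≡ 21; y = λ·(10 - 21) - 8 ≡ 33. → (21, 33)
8P: (21, 33) + (21, 20): same x and y₁ ≡ -y₂, so the sum is the point at infinity.
8P = the point at infinity, so the order is 8.

8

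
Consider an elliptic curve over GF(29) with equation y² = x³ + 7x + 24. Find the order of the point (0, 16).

2P: tangent at (0, 16): λ = (3·0² + 7)/(2·16) ≡ 7/3. 3⁻¹ ≡ 10 (mod 29) since 3·10 = 30 ≡ 1, so λ ≡ 7·10 ≡ 12.
  x = λ² - 0 - 0 = 144 - 0 ≡ 28; y = λ·(0 - 28) - 16 ≡ 25. → (28, 25)
3P: (28, 25) + (0, 16). λ = (16 - 25)/(0 - 28) ≡ 20/1 mod 29. 1⁻¹ ≡ 1 (mod 29) since 1·1 = 1 ≡ 1, so λ ≡ 20.
  x = λ² - 28 - 0 = 400 - 28 ≡ 24; y = λ·(28 - 24) - 25 ≡ 26. → (24, 26)
4P: (24, 26) + (0, 16). λ = (16 - 26)/(0 - 24) ≡ 19/5 mod 29. 5⁻¹ ≡ 6 (mod 29), so λ ≡ 27.
  x = λ² - 24 - 0 = 729 - 24 ≡ 9; y = λ·(24 - 9) - 26 ≡ 2. → (9, 2)
5P: (9, 2) + (0, 16). λ = (16 - 2)/(0 - 9) ≡ 14/20 mod 29. 20⁻¹ ≡ 16 (mod 29), so λ ≡ 21.
  x = λ² - 9 - 0 = 441 - 9 ≡ 26; y = λ·(9 - 26) - 2 ≡ 18. → (26, 18)
6P: (26, 18) + (0, 16). λ = (16 - 18)/(0 - 26) ≡ 27/3 mod 29. 3⁻¹ ≡ 10 (mod 29), so λ ≡ 9.
  x = λ² - 26 - 0 = 81 - 26 ≡ 26; y = λ·(26 - 26) - 18 ≡ 11. → (26, 11)
7P: (26, 11) + (0, 16). λ = (16 - 11)/(0 - 26) ≡ 5/3 mod 29. 3⁻¹ ≡ 10 (mod 29), so λ ≡ 21.
  x = λ² - 26 - 0 = 441 - 26 ≡ 9; y = λ·(26 - 9) - 11 ≡ 27. → (9, 27)
8P: (9, 27) + (0, 16). λ = (16 - 27)/(0 - 9) ≡ 18/20 mod 29. 20⁻¹ ≡ 16 (mod 29) since 20·16 = 320 ≡ 1, so λ ≡ 27.
  x = λ² - 9 - 0 = 729 - 9 ≡ 24; y = λ·(9 - 24) - 27 ≡ 3. → (24, 3)
9P: (24, 3) + (0, 16). λ = (16 - 3)/(0 - 24) ≡ 13/5 mod 29. 5⁻¹ ≡ 6 (mod 29) since 5·6 = 30 ≡ 1, so λ ≡ 20.
  x = λ² - 24 - 0 = 400 - 24 ≡ 28; y = λ·(24 - 28) - 3 ≡ 4. → (28, 4)
10P: (28, 4) + (0, 16). λ = (16 - 4)/(0 - 28) ≡ 12/1 mod 29. 1⁻¹ ≡ 1 (mod 29), so λ ≡ 12.
  x = λ² - 28 - 0 = 144 - 28 ≡ 0; y = λ·(28 - 0) - 4 ≡ 13. → (0, 13)
11P: (0, 13) + (0, 16): same x and y₁ ≡ -y₂, so the sum is O.
11P = O, so the order is 11.

11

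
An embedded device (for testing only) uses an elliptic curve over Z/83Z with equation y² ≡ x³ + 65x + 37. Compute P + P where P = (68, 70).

(41, 49)

tangent at (68, 70): λ = (3·68² + 65)/(2·70) ≡ 76/57. 57⁻¹ ≡ 67 (mod 83) since 57·67 = 3819 ≡ 1, so λ ≡ 76·67 ≡ 29.
  x = λ² - 68 - 68 = 841 - 136 ≡ 41; y = λ·(68 - 41) - 70 ≡ 49. → (41, 49)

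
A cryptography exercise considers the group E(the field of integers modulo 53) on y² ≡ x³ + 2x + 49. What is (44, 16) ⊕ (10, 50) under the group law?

(0, 46)

(44, 16) + (10, 50). λ = (50 - 16)/(10 - 44) ≡ 34/19 mod 53. 19⁻¹ ≡ 14 (mod 53) since 19·14 = 266 ≡ 1, so λ ≡ 52.
  x = λ² - 44 - 10 = 2704 - 54 ≡ 0; y = λ·(44 - 0) - 16 ≡ 46. → (0, 46)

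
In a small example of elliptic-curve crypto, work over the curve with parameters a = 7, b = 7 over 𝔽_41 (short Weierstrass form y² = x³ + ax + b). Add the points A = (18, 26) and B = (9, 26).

(14, 15)

(18, 26) + (9, 26). λ = (26 - 26)/(9 - 18) ≡ 0/32 mod 41. 32⁻¹ ≡ 9 (mod 41) since 32·9 = 288 ≡ 1, so λ ≡ 0.
  x = λ² - 18 - 9 = 0 - 27 ≡ 14; y = λ·(18 - 14) - 26 ≡ 15. → (14, 15)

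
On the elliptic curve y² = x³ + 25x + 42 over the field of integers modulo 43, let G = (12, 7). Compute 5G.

(29, 1)

Repeated addition: build up to 5G.
2G: tangent at (12, 7): λ = (3·12² + 25)/(2·7) ≡ 27/14. 14⁻¹ ≡ 40 (mod 43), so λ ≡ 27·40 ≡ 5.
  x = λ² - 12 - 12 = 25 - 24 ≡ 1; y = λ·(12 - 1) - 7 ≡ 5. → (1, 5)
3G: (1, 5) + (12, 7). λ = (7 - 5)/(12 - 1) ≡ 2/11 mod 43. 11⁻¹ ≡ 4 (mod 43), so λ ≡ 8.
  x = λ² - 1 - 12 = 64 - 13 ≡ 8; y = λ·(1 - 8) - 5 ≡ 25. → (8, 25)
4G: (8, 25) + (12, 7). λ = (7 - 25)/(12 - 8) ≡ 25/4 mod 43. 4⁻¹ ≡ 11 (mod 43), so λ ≡ 17.
  x = λ² - 8 - 12 = 289 - 20 ≡ 11; y = λ·(8 - 11) - 25 ≡ 10. → (11, 10)
5G: (11, 10) + (12, 7). λ = (7 - 10)/(12 - 11) ≡ 40/1 mod 43. 1⁻¹ ≡ 1 (mod 43) since 1·1 = 1 ≡ 1, so λ ≡ 40.
  x = λ² - 11 - 12 = 1600 - 23 ≡ 29; y = λ·(11 - 29) - 10 ≡ 1. → (29, 1)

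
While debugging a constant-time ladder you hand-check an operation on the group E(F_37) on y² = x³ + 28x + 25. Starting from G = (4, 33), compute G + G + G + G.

Repeated addition: build up to 4G.
2G: tangent at (4, 33): λ = (3·4² + 28)/(2·33) ≡ 2/29. 29⁻¹ ≡ 23 (mod 37), so λ ≡ 2·23 ≡ 9.
  x = λ² - 4 - 4 = 81 - 8 ≡ 36; y = λ·(4 - 36) - 33 ≡ 12. → (36, 12)
3G: (36, 12) + (4, 33). λ = (33 - 12)/(4 - 36) ≡ 21/5 mod 37. 5⁻¹ ≡ 15 (mod 37) since 5·15 = 75 ≡ 1, so λ ≡ 19.
  x = λ² - 36 - 4 = 361 - 40 ≡ 25; y = λ·(36 - 25) - 12 ≡ 12. → (25, 12)
4G: (25, 12) + (4, 33). λ = (33 - 12)/(4 - 25) ≡ 21/16 mod 37. 16⁻¹ ≡ 7 (mod 37), so λ ≡ 36.
  x = λ² - 25 - 4 = 1296 - 29 ≡ 9; y = λ·(25 - 9) - 12 ≡ 9. → (9, 9)

(9, 9)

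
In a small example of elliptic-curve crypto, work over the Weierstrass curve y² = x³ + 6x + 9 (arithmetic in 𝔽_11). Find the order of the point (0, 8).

10

2P: tangent at (0, 8): λ = (3·0² + 6)/(2·8) ≡ 6/5. 5⁻¹ ≡ 9 (mod 11), so λ ≡ 6·9 ≡ 10.
  x = λ² - 0 - 0 = 100 - 0 ≡ 1; y = λ·(0 - 1) - 8 ≡ 4. → (1, 4)
3P: (1, 4) + (0, 8). λ = (8 - 4)/(0 - 1) ≡ 4/10 mod 11. 10⁻¹ ≡ 10 (mod 11), so λ ≡ 7.
  x = λ² - 1 - 0 = 49 - 1 ≡ 4; y = λ·(1 - 4) - 4 ≡ 8. → (4, 8)
4P: (4, 8) + (0, 8). λ = (8 - 8)/(0 - 4) ≡ 0/7 mod 11. 7⁻¹ ≡ 8 (mod 11), so λ ≡ 0.
  x = λ² - 4 - 0 = 0 - 4 ≡ 7; y = λ·(4 - 7) - 8 ≡ 3. → (7, 3)
5P: (7, 3) + (0, 8). λ = (8 - 3)/(0 - 7) ≡ 5/4 mod 11. 4⁻¹ ≡ 3 (mod 11) since 4·3 = 12 ≡ 1, so λ ≡ 4.
  x = λ² - 7 - 0 = 16 - 7 ≡ 9; y = λ·(7 - 9) - 3 ≡ 0. → (9, 0)
6P: (9, 0) + (0, 8). λ = (8 - 0)/(0 - 9) ≡ 8/2 mod 11. 2⁻¹ ≡ 6 (mod 11), so λ ≡ 4.
  x = λ² - 9 - 0 = 16 - 9 ≡ 7; y = λ·(9 - 7) - 0 ≡ 8. → (7, 8)
7P: (7, 8) + (0, 8). λ = (8 - 8)/(0 - 7) ≡ 0/4 mod 11. 4⁻¹ ≡ 3 (mod 11) since 4·3 = 12 ≡ 1, so λ ≡ 0.
  x = λ² - 7 - 0 = 0 - 7 ≡ 4; y = λ·(7 - 4) - 8 ≡ 3. → (4, 3)
8P: (4, 3) + (0, 8). λ = (8 - 3)/(0 - 4) ≡ 5/7 mod 11. 7⁻¹ ≡ 8 (mod 11), so λ ≡ 7.
  x = λ² - 4 - 0 = 49 - 4 ≡ 1; y = λ·(4 - 1) - 3 ≡ 7. → (1, 7)
9P: (1, 7) + (0, 8). λ = (8 - 7)/(0 - 1) ≡ 1/10 mod 11. 10⁻¹ ≡ 10 (mod 11), so λ ≡ 10.
  x = λ² - 1 - 0 = 100 - 1 ≡ 0; y = λ·(1 - 0) - 7 ≡ 3. → (0, 3)
10P: (0, 3) + (0, 8): same x and y₁ ≡ -y₂, so the sum is ∞.
10P = ∞, so the order is 10.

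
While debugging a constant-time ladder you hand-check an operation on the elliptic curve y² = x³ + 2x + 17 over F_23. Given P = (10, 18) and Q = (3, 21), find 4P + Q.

First 4P:
Double-and-add on 4 = (100)₂. Start with P = (10, 18) for the leading 1-bit.
double: tangent at (10, 18): λ = (3·10² + 2)/(2·18) ≡ 3/13. 13⁻¹ ≡ 16 (mod 23) since 13·16 = 208 ≡ 1, so λ ≡ 3·16 ≡ 2.
  x = λ² - 10 - 10 = 4 - 20 ≡ 7; y = λ·(10 - 7) - 18 ≡ 11. → (7, 11)
double: tangent at (7, 11): λ = (3·7² + 2)/(2·11) ≡ 11/22. 22⁻¹ ≡ 22 (mod 23), so λ ≡ 11·22 ≡ 12.
  x = λ² - 7 - 7 = 144 - 14 ≡ 15; y = λ·(7 - 15) - 11 ≡ 8. → (15, 8)
4P = (15, 8).
Finally 4P + Q:
(15, 8) + (3, 21). λ = (21 - 8)/(3 - 15) ≡ 13/11 mod 23. 11⁻¹ ≡ 21 (mod 23), so λ ≡ 20.
  x = λ² - 15 - 3 = 400 - 18 ≡ 14; y = λ·(15 - 14) - 8 ≡ 12. → (14, 12)

(14, 12)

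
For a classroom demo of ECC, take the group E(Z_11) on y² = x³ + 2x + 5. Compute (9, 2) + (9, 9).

The two points share x = 9 and their y-coordinates satisfy 2 + 9 ≡ 0 (mod 11), so they are inverses. Their sum is 𝒪.

O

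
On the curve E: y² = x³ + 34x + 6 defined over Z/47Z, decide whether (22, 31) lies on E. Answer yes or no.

y² = 31² ≡ 21; x³ + 34x + 6 = 11402 ≡ 28 (mod 47). 21 ≠ 28.

no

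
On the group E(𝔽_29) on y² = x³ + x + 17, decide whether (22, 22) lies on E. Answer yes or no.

no

y² = 22² ≡ 20; x³ + 1x + 17 = 10687 ≡ 15 (mod 29). 20 ≠ 15.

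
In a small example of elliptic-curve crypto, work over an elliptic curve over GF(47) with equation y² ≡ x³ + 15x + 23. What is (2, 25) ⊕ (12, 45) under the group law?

(37, 46)

(2, 25) + (12, 45). λ = (45 - 25)/(12 - 2) ≡ 20/10 mod 47. 10⁻¹ ≡ 33 (mod 47) since 10·33 = 330 ≡ 1, so λ ≡ 2.
  x = λ² - 2 - 12 = 4 - 14 ≡ 37; y = λ·(2 - 37) - 25 ≡ 46. → (37, 46)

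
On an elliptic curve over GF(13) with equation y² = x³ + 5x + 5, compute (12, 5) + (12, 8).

O

The two points share x = 12 and their y-coordinates satisfy 5 + 8 ≡ 0 (mod 13), so they are inverses. Their sum is O.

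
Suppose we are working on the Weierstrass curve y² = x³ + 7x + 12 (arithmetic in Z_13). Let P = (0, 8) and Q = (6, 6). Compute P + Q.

(10, 4)

(0, 8) + (6, 6). λ = (6 - 8)/(6 - 0) ≡ 11/6 mod 13. 6⁻¹ ≡ 11 (mod 13) since 6·11 = 66 ≡ 1, so λ ≡ 4.
  x = λ² - 0 - 6 = 16 - 6 ≡ 10; y = λ·(0 - 10) - 8 ≡ 4. → (10, 4)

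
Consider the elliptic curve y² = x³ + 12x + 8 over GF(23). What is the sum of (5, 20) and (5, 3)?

O

The two points share x = 5 and their y-coordinates satisfy 20 + 3 ≡ 0 (mod 23), so they are inverses. Their sum is 𝒪.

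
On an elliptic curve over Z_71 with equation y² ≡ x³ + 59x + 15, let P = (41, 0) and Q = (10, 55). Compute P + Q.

(41, 0) + (10, 55). λ = (55 - 0)/(10 - 41) ≡ 55/40 mod 71. 40⁻¹ ≡ 16 (mod 71) since 40·16 = 640 ≡ 1, so λ ≡ 28.
  x = λ² - 41 - 10 = 784 - 51 ≡ 23; y = λ·(41 - 23) - 0 ≡ 7. → (23, 7)

(23, 7)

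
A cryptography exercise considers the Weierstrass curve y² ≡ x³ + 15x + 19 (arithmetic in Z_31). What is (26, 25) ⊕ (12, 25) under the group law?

(26, 25) + (12, 25). λ = (25 - 25)/(12 - 26) ≡ 0/17 mod 31. 17⁻¹ ≡ 11 (mod 31), so λ ≡ 0.
  x = λ² - 26 - 12 = 0 - 38 ≡ 24; y = λ·(26 - 24) - 25 ≡ 6. → (24, 6)

(24, 6)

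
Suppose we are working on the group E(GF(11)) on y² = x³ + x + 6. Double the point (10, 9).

(3, 6)

tangent at (10, 9): λ = (3·10² + 1)/(2·9) ≡ 4/7. 7⁻¹ ≡ 8 (mod 11) since 7·8 = 56 ≡ 1, so λ ≡ 4·8 ≡ 10.
  x = λ² - 10 - 10 = 100 - 20 ≡ 3; y = λ·(10 - 3) - 9 ≡ 6. → (3, 6)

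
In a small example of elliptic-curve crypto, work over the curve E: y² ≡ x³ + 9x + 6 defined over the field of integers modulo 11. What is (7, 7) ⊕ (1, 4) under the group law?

(6, 10)

(7, 7) + (1, 4). λ = (4 - 7)/(1 - 7) ≡ 8/5 mod 11. 5⁻¹ ≡ 9 (mod 11), so λ ≡ 6.
  x = λ² - 7 - 1 = 36 - 8 ≡ 6; y = λ·(7 - 6) - 7 ≡ 10. → (6, 10)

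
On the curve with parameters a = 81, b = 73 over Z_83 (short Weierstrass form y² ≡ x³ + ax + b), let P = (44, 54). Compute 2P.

tangent at (44, 54): λ = (3·44² + 81)/(2·54) ≡ 79/25. 25⁻¹ ≡ 10 (mod 83) since 25·10 = 250 ≡ 1, so λ ≡ 79·10 ≡ 43.
  x = λ² - 44 - 44 = 1849 - 88 ≡ 18; y = λ·(44 - 18) - 54 ≡ 68. → (18, 68)

(18, 68)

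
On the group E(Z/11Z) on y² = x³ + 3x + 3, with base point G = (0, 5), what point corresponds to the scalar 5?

Double-and-add on 5 = (101)₂. Start with G = (0, 5) for the leading 1-bit.
double: tangent at (0, 5): λ = (3·0² + 3)/(2·5) ≡ 3/10. 10⁻¹ ≡ 10 (mod 11), so λ ≡ 3·10 ≡ 8.
  x = λ² - 0 - 0 = 64 - 0 ≡ 9; y = λ·(0 - 9) - 5 ≡ 0. → (9, 0)
double: (9, 0) + (9, 0): same x and y₁ ≡ -y₂, so the sum is the point at infinity.
add G: the point at infinity + (0, 5) = (0, 5) (identity).

(0, 5)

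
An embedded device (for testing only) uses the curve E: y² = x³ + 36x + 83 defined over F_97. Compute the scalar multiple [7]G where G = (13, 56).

(2, 39)

Repeated addition: build up to 7G.
2G: tangent at (13, 56): λ = (3·13² + 36)/(2·56) ≡ 58/15. 15⁻¹ ≡ 13 (mod 97) since 15·13 = 195 ≡ 1, so λ ≡ 58·13 ≡ 75.
  x = λ² - 13 - 13 = 5625 - 26 ≡ 70; y = λ·(13 - 70) - 56 ≡ 34. → (70, 34)
3G: (70, 34) + (13, 56). λ = (56 - 34)/(13 - 70) ≡ 22/40 mod 97. 40⁻¹ ≡ 17 (mod 97) since 40·17 = 680 ≡ 1, so λ ≡ 83.
  x = λ² - 70 - 13 = 6889 - 83 ≡ 16; y = λ·(70 - 16) - 34 ≡ 83. → (16, 83)
4G: (16, 83) + (13, 56). λ = (56 - 83)/(13 - 16) ≡ 70/94 mod 97. 94⁻¹ ≡ 32 (mod 97), so λ ≡ 9.
  x = λ² - 16 - 13 = 81 - 29 ≡ 52; y = λ·(16 - 52) - 83 ≡ 78. → (52, 78)
5G: (52, 78) + (13, 56). λ = (56 - 78)/(13 - 52) ≡ 75/58 mod 97. 58⁻¹ ≡ 92 (mod 97) since 58·92 = 5336 ≡ 1, so λ ≡ 13.
  x = λ² - 52 - 13 = 169 - 65 ≡ 7; y = λ·(52 - 7) - 78 ≡ 22. → (7, 22)
6G: (7, 22) + (13, 56). λ = (56 - 22)/(13 - 7) ≡ 34/6 mod 97. 6⁻¹ ≡ 81 (mod 97) since 6·81 = 486 ≡ 1, so λ ≡ 38.
  x = λ² - 7 - 13 = 1444 - 20 ≡ 66; y = λ·(7 - 66) - 22 ≡ 64. → (66, 64)
7G: (66, 64) + (13, 56). λ = (56 - 64)/(13 - 66) ≡ 89/44 mod 97. 44⁻¹ ≡ 86 (mod 97), so λ ≡ 88.
  x = λ² - 66 - 13 = 7744 - 79 ≡ 2; y = λ·(66 - 2) - 64 ≡ 39. → (2, 39)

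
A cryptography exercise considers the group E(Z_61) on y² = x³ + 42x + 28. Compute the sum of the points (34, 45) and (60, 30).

(34, 45) + (60, 30). λ = (30 - 45)/(60 - 34) ≡ 46/26 mod 61. 26⁻¹ ≡ 54 (mod 61), so λ ≡ 44.
  x = λ² - 34 - 60 = 1936 - 94 ≡ 12; y = λ·(34 - 12) - 45 ≡ 8. → (12, 8)

(12, 8)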